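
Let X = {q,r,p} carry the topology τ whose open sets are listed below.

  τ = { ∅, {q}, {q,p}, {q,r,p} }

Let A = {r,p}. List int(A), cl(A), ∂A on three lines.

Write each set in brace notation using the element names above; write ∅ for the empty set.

int(A) = ∅
cl(A)  = {r,p}
∂A     = {r,p}

interior: largest open inside A is ∅ (from ∅)
cl via duality: int({q}) = {q}, so X∖{q} = {r,p}
cl∖int = {r,p}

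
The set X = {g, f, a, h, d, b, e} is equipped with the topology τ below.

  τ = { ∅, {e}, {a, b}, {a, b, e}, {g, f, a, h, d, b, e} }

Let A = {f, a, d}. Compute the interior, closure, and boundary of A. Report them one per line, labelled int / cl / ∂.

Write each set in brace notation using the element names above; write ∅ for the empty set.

open subsets of A: ∅; so int(A) = ∅
closure: X∖int(X∖A) = X∖{e} = {g, f, a, h, d, b}
∂A = {g, f, a, h, d, b} minus ∅ = {g, f, a, h, d, b}

int(A) = ∅
cl(A)  = {g, f, a, h, d, b}
∂A     = {g, f, a, h, d, b}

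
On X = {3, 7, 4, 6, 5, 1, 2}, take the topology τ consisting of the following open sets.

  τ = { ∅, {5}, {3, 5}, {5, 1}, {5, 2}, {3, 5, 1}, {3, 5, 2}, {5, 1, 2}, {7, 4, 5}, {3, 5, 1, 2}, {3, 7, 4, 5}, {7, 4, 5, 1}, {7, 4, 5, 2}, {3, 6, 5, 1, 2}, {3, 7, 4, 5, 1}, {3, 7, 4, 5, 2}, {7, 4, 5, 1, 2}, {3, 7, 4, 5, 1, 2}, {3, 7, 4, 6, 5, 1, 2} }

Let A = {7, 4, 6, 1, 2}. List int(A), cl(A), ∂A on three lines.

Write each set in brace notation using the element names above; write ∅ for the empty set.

int(A) = ∅
cl(A)  = {7, 4, 6, 1, 2}
∂A     = {7, 4, 6, 1, 2}

open subsets of A: ∅; so int(A) = ∅
closure: X∖int(X∖A) = X∖{3, 5} = {7, 4, 6, 1, 2}
∂A = {7, 4, 6, 1, 2} minus ∅ = {7, 4, 6, 1, 2}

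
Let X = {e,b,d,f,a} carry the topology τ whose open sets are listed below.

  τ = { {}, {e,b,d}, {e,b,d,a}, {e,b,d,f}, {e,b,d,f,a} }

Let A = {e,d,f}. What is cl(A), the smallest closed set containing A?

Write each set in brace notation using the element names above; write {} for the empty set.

cl via duality: int({b,a}) = {}, so X∖{} = {e,b,d,f,a}

{e,b,d,f,a}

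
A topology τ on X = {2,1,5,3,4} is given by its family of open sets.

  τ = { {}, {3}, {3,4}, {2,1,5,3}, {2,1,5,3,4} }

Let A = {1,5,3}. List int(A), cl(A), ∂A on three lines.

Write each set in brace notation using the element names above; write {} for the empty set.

open subsets of A: {}, {3}; so int(A) = {3}
closure: X∖int(X∖A) = X∖{} = {2,1,5,3,4}
∂A = {2,1,5,3,4} minus {3} = {2,1,5,4}

int(A) = {3}
cl(A)  = {2,1,5,3,4}
∂A     = {2,1,5,4}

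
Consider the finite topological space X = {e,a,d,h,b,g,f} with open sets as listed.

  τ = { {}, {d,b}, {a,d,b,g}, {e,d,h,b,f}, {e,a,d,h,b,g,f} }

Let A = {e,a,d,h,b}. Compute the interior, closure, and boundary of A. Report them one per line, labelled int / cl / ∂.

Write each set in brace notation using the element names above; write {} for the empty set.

interior: largest open inside A is {d,b} (from {}, {d,b})
cl via duality: int({g,f}) = {}, so X∖{} = {e,a,d,h,b,g,f}
cl∖int = {e,a,h,g,f}

int(A) = {d,b}
cl(A)  = {e,a,d,h,b,g,f}
∂A     = {e,a,h,g,f}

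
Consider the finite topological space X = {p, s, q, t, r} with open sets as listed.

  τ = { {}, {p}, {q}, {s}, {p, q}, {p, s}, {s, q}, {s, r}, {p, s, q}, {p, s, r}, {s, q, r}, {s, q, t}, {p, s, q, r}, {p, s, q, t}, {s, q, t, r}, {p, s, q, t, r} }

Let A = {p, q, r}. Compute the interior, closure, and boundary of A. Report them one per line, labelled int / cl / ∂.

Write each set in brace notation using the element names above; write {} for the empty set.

int(A) = {p, q}
cl(A)  = {p, q, t, r}
∂A     = {t, r}

interior: largest open inside A is {p, q} (from {}, {p}, {q}, {p, q})
cl via duality: int({s, t}) = {s}, so X∖{s} = {p, q, t, r}
cl∖int = {t, r}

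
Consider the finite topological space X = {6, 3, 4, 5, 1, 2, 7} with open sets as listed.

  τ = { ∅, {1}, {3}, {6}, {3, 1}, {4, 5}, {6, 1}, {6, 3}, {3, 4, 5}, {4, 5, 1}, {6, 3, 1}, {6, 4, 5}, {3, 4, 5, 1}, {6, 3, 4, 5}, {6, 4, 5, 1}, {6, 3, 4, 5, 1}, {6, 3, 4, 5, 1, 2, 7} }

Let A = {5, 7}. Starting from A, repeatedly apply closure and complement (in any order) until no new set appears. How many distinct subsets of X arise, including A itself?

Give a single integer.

8

cl via duality: int({6, 3, 4, 1, 2}) = {6, 3, 1}, so X∖{6, 3, 1} = {4, 5, 2, 7}
Write k for closure, c for complement:
  1. A     = {5, 7}
  2. kA    = {4, 5, 2, 7}
  3. cA    = {6, 3, 4, 1, 2}
  4. ckA   = {6, 3, 1}
  5. kcA   = {6, 3, 4, 5, 1, 2, 7}
  6. kckA  = {6, 3, 1, 2, 7}
  7. ckcA  = ∅
  8. ckckA = {4, 5}
applying k or c yields no new set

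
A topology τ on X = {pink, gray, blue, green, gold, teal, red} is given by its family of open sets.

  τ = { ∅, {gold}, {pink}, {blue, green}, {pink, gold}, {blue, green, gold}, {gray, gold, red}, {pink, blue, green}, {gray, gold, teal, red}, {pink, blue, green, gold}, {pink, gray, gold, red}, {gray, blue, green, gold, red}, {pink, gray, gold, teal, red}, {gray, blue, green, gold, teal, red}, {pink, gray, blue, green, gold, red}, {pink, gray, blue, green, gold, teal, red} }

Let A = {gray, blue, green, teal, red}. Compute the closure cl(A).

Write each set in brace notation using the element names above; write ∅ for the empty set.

{gray, blue, green, teal, red}

complement {pink, gold}; its interior {pink, gold}; cl(A) = X∖{pink, gold} = {gray, blue, green, teal, red}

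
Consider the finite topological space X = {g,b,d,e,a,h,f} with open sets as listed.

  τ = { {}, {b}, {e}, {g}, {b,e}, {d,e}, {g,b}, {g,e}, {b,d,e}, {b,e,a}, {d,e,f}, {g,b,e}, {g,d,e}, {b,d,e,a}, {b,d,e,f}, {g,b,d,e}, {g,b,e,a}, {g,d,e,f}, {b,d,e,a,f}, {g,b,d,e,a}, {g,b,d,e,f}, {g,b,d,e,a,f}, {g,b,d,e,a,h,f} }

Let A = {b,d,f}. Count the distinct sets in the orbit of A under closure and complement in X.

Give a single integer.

8

X∖A={g,e,a,h}, int(X∖A)={g,e}, hence cl(A)={b,d,a,h,f}
Orbit (k=closure, c=complement):
  1. A     = {b,d,f}
  2. kA    = {b,d,a,h,f}
  3. cA    = {g,e,a,h}
  4. ckA   = {g,e}
  5. kcA   = {g,d,e,a,h,f}
  6. ckcA  = {b}
  7. kckcA = {b,a,h}
  8. ckckcA = {g,d,e,f}
(closed under both — stop)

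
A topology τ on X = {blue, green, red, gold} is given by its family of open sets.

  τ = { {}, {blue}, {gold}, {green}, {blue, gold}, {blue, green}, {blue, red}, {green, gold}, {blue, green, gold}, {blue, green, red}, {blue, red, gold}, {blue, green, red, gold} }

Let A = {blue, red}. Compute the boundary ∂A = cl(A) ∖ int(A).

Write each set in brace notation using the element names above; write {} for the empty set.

{}

opens ⊆ A: {}, {blue}, {blue, red}; union → int = {blue, red}
complement {green, gold}; its interior {green, gold}; cl(A) = X∖{green, gold} = {blue, red}
boundary = {blue, red} ∖ {blue, red} = {}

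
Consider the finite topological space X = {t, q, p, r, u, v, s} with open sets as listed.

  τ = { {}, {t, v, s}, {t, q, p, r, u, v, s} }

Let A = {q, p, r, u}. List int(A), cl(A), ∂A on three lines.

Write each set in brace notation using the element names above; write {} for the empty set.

int(A) = {}
cl(A)  = {q, p, r, u}
∂A     = {q, p, r, u}

interior: largest open inside A is {} (from {})
cl via duality: int({t, v, s}) = {t, v, s}, so X∖{t, v, s} = {q, p, r, u}
cl∖int = {q, p, r, u}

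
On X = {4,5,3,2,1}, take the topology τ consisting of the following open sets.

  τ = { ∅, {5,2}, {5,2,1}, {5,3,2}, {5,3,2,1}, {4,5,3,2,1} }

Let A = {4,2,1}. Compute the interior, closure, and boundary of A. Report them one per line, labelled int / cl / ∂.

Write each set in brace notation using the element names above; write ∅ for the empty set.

opens ⊆ A: ∅; union → int = ∅
complement {5,3}; its interior ∅; cl(A) = X∖∅ = {4,5,3,2,1}
boundary = {4,5,3,2,1} ∖ ∅ = {4,5,3,2,1}

int(A) = ∅
cl(A)  = {4,5,3,2,1}
∂A     = {4,5,3,2,1}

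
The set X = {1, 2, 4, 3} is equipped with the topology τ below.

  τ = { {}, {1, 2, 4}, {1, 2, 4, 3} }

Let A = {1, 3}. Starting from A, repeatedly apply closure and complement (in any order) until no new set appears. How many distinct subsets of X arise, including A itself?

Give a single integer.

X∖A={2, 4}, int(X∖A)={}, hence cl(A)={1, 2, 4, 3}
Orbit (k=closure, c=complement):
  1. A     = {1, 3}
  2. kA    = {1, 2, 4, 3}
  3. cA    = {2, 4}
  4. ckA   = {}
(closed under both — stop)

4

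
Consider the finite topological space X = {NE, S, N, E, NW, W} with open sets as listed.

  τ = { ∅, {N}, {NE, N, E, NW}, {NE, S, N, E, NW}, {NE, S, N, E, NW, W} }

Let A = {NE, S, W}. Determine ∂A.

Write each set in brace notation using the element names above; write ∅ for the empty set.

{NE, S, E, NW, W}

open subsets of A: ∅; so int(A) = ∅
closure: X∖int(X∖A) = X∖{N} = {NE, S, E, NW, W}
∂A = {NE, S, E, NW, W} minus ∅ = {NE, S, E, NW, W}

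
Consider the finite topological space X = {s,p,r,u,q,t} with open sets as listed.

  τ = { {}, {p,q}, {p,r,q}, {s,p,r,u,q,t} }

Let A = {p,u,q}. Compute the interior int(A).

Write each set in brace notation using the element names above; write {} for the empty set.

opens ⊆ A: {}, {p,q}; union → int = {p,q}

{p,q}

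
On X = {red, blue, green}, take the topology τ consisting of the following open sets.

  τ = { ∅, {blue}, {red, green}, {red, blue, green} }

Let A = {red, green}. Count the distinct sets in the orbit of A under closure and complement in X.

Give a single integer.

2

complement {blue}; its interior {blue}; cl(A) = X∖{blue} = {red, green}
With k = closure, c = complement:
  1. A     = {red, green}
  2. cA    = {blue}
k, c of each give nothing new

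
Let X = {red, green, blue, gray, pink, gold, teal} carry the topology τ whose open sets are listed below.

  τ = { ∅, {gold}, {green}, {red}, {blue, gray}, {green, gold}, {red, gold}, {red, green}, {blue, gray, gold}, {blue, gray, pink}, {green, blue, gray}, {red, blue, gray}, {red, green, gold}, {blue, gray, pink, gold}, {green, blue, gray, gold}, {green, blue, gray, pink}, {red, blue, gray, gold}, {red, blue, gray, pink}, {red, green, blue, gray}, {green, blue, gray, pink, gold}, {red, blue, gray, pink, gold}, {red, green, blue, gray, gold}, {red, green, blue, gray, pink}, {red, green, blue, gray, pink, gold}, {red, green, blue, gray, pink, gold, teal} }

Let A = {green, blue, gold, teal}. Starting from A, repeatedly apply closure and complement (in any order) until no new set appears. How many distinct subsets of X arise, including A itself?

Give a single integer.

closure: X∖int(X∖A) = X∖{red} = {green, blue, gray, pink, gold, teal}
Let k=closure and c=complement:
  1. A     = {green, blue, gold, teal}
  2. kA    = {green, blue, gray, pink, gold, teal}
  3. cA    = {red, gray, pink}
  4. ckA   = {red}
  5. kcA   = {red, blue, gray, pink, teal}
  6. kckA  = {red, teal}
  7. ckcA  = {green, gold}
  8. ckckA = {green, blue, gray, pink, gold}
  9. kckcA = {green, gold, teal}
  10. ckckcA = {red, blue, gray, pink}
— saturated at 10

10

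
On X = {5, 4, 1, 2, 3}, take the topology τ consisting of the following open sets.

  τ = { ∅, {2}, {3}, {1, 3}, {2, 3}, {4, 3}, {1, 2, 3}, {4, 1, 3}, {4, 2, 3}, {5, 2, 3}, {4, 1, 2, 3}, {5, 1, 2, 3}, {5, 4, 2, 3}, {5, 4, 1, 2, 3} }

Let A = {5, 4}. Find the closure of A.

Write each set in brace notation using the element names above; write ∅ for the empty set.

X∖A={1, 2, 3}, int(X∖A)={1, 2, 3}, hence cl(A)={5, 4}

{5, 4}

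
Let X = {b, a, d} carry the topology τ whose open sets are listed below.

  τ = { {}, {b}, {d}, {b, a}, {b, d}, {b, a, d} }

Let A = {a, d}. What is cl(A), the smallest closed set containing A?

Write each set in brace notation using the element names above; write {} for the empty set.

{a, d}

closure: X∖int(X∖A) = X∖{b} = {a, d}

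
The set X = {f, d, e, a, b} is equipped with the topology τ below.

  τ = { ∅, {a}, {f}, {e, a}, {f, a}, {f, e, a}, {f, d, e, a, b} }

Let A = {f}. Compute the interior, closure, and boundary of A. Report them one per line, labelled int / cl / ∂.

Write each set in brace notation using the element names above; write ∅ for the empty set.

opens ⊆ A: ∅, {f}; union → int = {f}
complement {d, e, a, b}; its interior {e, a}; cl(A) = X∖{e, a} = {f, d, b}
boundary = {f, d, b} ∖ {f} = {d, b}

int(A) = {f}
cl(A)  = {f, d, b}
∂A     = {d, b}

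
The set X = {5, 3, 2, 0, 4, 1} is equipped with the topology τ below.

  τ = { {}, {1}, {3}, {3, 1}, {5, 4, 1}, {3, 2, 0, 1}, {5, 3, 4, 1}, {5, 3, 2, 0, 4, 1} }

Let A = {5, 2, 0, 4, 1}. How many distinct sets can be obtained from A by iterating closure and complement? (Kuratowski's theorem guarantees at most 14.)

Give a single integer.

4

complement {3}; its interior {3}; cl(A) = X∖{3} = {5, 2, 0, 4, 1}
With k = closure, c = complement:
  1. A     = {5, 2, 0, 4, 1}
  2. cA    = {3}
  3. kcA   = {3, 2, 0}
  4. ckcA  = {5, 4, 1}
k, c of each give nothing new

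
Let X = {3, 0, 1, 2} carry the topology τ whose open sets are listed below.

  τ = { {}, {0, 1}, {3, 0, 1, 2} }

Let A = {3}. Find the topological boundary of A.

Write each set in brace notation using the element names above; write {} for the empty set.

interior: largest open inside A is {} (from {})
cl via duality: int({0, 1, 2}) = {0, 1}, so X∖{0, 1} = {3, 2}
cl∖int = {3, 2}

{3, 2}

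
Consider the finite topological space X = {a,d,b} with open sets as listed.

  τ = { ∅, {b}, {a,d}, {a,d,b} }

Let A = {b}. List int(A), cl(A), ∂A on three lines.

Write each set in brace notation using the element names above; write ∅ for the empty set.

int(A) = {b}
cl(A)  = {b}
∂A     = ∅

interior: largest open inside A is {b} (from ∅, {b})
cl via duality: int({a,d}) = {a,d}, so X∖{a,d} = {b}
cl∖int = ∅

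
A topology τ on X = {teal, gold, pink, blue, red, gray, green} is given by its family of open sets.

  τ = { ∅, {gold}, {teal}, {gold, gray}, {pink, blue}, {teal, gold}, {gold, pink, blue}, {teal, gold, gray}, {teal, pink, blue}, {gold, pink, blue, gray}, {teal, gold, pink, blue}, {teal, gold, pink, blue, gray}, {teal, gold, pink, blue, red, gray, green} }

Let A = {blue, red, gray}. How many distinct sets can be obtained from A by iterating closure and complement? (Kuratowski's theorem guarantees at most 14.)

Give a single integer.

X∖A={teal, gold, pink, green}, int(X∖A)={teal, gold}, hence cl(A)={pink, blue, red, gray, green}
Orbit (k=closure, c=complement):
  1. A     = {blue, red, gray}
  2. kA    = {pink, blue, red, gray, green}
  3. cA    = {teal, gold, pink, green}
  4. ckA   = {teal, gold}
  5. kcA   = {teal, gold, pink, blue, red, gray, green}
  6. kckA  = {teal, gold, red, gray, green}
  7. ckcA  = ∅
  8. ckckA = {pink, blue}
  9. kckckA = {pink, blue, red, green}
  10. ckckckA = {teal, gold, gray}
(closed under both — stop)

10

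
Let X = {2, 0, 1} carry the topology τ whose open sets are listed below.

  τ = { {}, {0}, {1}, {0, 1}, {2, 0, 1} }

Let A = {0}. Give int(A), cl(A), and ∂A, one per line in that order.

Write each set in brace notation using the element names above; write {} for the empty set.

int(A) = {0}
cl(A)  = {2, 0}
∂A     = {2}

interior: largest open inside A is {0} (from {}, {0})
cl via duality: int({2, 1}) = {1}, so X∖{1} = {2, 0}
cl∖int = {2}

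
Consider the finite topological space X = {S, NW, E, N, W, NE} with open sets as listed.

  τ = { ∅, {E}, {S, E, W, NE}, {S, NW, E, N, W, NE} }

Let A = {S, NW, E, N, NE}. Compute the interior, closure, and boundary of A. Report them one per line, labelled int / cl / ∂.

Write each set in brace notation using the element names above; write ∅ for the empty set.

open subsets of A: ∅, {E}; so int(A) = {E}
closure: X∖int(X∖A) = X∖∅ = {S, NW, E, N, W, NE}
∂A = {S, NW, E, N, W, NE} minus {E} = {S, NW, N, W, NE}

int(A) = {E}
cl(A)  = {S, NW, E, N, W, NE}
∂A     = {S, NW, N, W, NE}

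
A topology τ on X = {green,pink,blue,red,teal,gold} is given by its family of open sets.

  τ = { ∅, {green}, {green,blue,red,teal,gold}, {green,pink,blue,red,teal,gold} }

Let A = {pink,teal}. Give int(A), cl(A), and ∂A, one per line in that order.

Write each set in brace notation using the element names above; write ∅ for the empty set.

int(A) = ∅
cl(A)  = {pink,blue,red,teal,gold}
∂A     = {pink,blue,red,teal,gold}

U open, U⊆A: ∅. int(A) = ⋃ = ∅
X∖A={green,blue,red,gold}, int(X∖A)={green}, hence cl(A)={pink,blue,red,teal,gold}
∂A: remove int from cl → {pink,blue,red,teal,gold}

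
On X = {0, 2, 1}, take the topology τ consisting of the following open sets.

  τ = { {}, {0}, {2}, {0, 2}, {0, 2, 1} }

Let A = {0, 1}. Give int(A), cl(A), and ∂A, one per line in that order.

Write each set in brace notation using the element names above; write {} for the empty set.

int(A) = {0}
cl(A)  = {0, 1}
∂A     = {1}

open subsets of A: {}, {0}; so int(A) = {0}
closure: X∖int(X∖A) = X∖{2} = {0, 1}
∂A = {0, 1} minus {0} = {1}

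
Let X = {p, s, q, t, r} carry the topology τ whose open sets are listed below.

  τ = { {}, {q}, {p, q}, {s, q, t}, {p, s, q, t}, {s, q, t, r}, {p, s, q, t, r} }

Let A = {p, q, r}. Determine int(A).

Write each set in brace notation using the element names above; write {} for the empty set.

opens ⊆ A: {}, {q}, {p, q}; union → int = {p, q}

{p, q}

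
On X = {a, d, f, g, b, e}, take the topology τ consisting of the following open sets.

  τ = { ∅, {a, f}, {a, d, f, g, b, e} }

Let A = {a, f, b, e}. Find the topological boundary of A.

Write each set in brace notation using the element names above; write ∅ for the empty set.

U open, U⊆A: ∅, {a, f}. int(A) = ⋃ = {a, f}
X∖A={d, g}, int(X∖A)=∅, hence cl(A)={a, d, f, g, b, e}
∂A: remove int from cl → {d, g, b, e}

{d, g, b, e}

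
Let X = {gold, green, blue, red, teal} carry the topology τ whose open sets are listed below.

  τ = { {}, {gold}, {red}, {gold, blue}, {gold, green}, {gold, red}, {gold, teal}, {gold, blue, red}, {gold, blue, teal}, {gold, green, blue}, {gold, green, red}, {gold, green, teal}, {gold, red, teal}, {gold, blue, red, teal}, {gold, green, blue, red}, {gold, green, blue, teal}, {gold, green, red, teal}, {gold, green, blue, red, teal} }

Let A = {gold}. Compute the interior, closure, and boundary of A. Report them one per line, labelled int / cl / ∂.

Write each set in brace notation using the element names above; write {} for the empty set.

int(A) = {gold}
cl(A)  = {gold, green, blue, teal}
∂A     = {green, blue, teal}

U open, U⊆A: {}, {gold}. int(A) = ⋃ = {gold}
X∖A={green, blue, red, teal}, int(X∖A)={red}, hence cl(A)={gold, green, blue, teal}
∂A: remove int from cl → {green, blue, teal}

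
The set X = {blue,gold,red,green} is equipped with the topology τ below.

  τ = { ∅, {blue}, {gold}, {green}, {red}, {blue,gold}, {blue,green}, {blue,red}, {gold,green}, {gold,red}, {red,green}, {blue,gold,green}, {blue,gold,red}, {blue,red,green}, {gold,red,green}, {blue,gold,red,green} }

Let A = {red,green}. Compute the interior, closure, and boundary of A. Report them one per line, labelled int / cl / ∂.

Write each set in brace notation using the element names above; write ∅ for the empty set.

open subsets of A: ∅, {green}, {red}, {red,green}; so int(A) = {red,green}
closure: X∖int(X∖A) = X∖{blue,gold} = {red,green}
∂A = {red,green} minus {red,green} = ∅

int(A) = {red,green}
cl(A)  = {red,green}
∂A     = ∅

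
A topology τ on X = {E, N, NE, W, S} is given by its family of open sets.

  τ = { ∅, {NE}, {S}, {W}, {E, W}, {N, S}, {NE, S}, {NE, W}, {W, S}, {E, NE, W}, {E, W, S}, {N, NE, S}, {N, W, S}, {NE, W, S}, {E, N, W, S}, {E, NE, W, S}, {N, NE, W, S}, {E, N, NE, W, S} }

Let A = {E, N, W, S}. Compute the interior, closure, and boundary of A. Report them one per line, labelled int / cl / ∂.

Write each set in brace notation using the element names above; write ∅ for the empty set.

U open, U⊆A: ∅, {S}, {W}, {E, W}, {N, S}, {W, S}, {N, W, S}, {E, W, S}, {E, N, W, S}. int(A) = ⋃ = {E, N, W, S}
X∖A={NE}, int(X∖A)={NE}, hence cl(A)={E, N, W, S}
∂A: remove int from cl → ∅

int(A) = {E, N, W, S}
cl(A)  = {E, N, W, S}
∂A     = ∅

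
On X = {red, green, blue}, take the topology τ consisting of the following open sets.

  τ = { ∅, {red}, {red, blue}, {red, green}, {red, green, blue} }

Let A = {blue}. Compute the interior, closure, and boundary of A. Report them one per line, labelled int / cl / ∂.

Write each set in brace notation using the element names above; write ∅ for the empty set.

int(A) = ∅
cl(A)  = {blue}
∂A     = {blue}

opens ⊆ A: ∅; union → int = ∅
complement {red, green}; its interior {red, green}; cl(A) = X∖{red, green} = {blue}
boundary = {blue} ∖ ∅ = {blue}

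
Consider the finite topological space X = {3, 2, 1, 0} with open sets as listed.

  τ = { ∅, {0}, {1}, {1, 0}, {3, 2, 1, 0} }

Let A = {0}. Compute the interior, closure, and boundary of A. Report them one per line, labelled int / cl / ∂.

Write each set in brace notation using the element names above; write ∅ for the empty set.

int(A) = {0}
cl(A)  = {3, 2, 0}
∂A     = {3, 2}

open subsets of A: ∅, {0}; so int(A) = {0}
closure: X∖int(X∖A) = X∖{1} = {3, 2, 0}
∂A = {3, 2, 0} minus {0} = {3, 2}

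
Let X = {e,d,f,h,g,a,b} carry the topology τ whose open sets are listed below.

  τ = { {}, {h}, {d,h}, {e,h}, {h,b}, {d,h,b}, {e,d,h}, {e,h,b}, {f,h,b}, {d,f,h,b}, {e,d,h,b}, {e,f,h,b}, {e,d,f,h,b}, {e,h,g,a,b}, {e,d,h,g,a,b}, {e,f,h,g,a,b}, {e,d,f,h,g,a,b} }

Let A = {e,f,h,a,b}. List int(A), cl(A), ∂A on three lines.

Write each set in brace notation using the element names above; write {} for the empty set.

open subsets of A: {}, {h}, {e,h}, {h,b}, {f,h,b}, {e,h,b}, {e,f,h,b}; so int(A) = {e,f,h,b}
closure: X∖int(X∖A) = X∖{} = {e,d,f,h,g,a,b}
∂A = {e,d,f,h,g,a,b} minus {e,f,h,b} = {d,g,a}

int(A) = {e,f,h,b}
cl(A)  = {e,d,f,h,g,a,b}
∂A     = {d,g,a}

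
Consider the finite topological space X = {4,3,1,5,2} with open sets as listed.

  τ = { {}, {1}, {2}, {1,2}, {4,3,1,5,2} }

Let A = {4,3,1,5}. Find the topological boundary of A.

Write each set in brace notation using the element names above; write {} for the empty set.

{4,3,5}

U open, U⊆A: {}, {1}. int(A) = ⋃ = {1}
X∖A={2}, int(X∖A)={2}, hence cl(A)={4,3,1,5}
∂A: remove int from cl → {4,3,5}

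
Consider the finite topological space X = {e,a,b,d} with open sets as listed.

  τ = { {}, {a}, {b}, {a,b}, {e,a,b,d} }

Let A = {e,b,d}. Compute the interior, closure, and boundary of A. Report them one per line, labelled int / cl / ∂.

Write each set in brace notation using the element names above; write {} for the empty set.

interior: largest open inside A is {b} (from {}, {b})
cl via duality: int({a}) = {a}, so X∖{a} = {e,b,d}
cl∖int = {e,d}

int(A) = {b}
cl(A)  = {e,b,d}
∂A     = {e,d}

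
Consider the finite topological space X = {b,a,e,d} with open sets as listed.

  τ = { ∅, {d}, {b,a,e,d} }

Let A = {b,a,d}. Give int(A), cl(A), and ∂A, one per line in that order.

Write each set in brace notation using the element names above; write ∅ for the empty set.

open subsets of A: ∅, {d}; so int(A) = {d}
closure: X∖int(X∖A) = X∖∅ = {b,a,e,d}
∂A = {b,a,e,d} minus {d} = {b,a,e}

int(A) = {d}
cl(A)  = {b,a,e,d}
∂A     = {b,a,e}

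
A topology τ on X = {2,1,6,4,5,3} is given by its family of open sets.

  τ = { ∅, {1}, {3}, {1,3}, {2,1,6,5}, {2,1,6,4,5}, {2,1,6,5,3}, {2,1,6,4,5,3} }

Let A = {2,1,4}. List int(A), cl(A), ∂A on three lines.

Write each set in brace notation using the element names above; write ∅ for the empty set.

int(A) = {1}
cl(A)  = {2,1,6,4,5}
∂A     = {2,6,4,5}

open subsets of A: ∅, {1}; so int(A) = {1}
closure: X∖int(X∖A) = X∖{3} = {2,1,6,4,5}
∂A = {2,1,6,4,5} minus {1} = {2,6,4,5}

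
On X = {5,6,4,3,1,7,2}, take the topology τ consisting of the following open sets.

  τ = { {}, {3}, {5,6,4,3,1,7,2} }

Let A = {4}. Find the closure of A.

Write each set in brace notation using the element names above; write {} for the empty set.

cl via duality: int({5,6,3,1,7,2}) = {3}, so X∖{3} = {5,6,4,1,7,2}

{5,6,4,1,7,2}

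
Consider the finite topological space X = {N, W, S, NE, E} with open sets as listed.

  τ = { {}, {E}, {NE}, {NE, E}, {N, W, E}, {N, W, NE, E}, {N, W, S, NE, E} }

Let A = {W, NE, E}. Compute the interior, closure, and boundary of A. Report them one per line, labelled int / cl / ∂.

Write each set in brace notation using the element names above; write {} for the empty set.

interior: largest open inside A is {NE, E} (from {}, {E}, {NE}, {NE, E})
cl via duality: int({N, S}) = {}, so X∖{} = {N, W, S, NE, E}
cl∖int = {N, W, S}

int(A) = {NE, E}
cl(A)  = {N, W, S, NE, E}
∂A     = {N, W, S}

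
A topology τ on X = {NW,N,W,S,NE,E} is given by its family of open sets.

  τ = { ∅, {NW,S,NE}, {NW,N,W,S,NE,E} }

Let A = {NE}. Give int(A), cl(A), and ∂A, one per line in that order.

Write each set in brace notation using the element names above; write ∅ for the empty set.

int(A) = ∅
cl(A)  = {NW,N,W,S,NE,E}
∂A     = {NW,N,W,S,NE,E}

open subsets of A: ∅; so int(A) = ∅
closure: X∖int(X∖A) = X∖∅ = {NW,N,W,S,NE,E}
∂A = {NW,N,W,S,NE,E} minus ∅ = {NW,N,W,S,NE,E}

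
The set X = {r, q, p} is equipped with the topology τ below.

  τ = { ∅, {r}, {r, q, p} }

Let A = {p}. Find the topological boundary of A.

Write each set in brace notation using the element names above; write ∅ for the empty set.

{q, p}

open subsets of A: ∅; so int(A) = ∅
closure: X∖int(X∖A) = X∖{r} = {q, p}
∂A = {q, p} minus ∅ = {q, p}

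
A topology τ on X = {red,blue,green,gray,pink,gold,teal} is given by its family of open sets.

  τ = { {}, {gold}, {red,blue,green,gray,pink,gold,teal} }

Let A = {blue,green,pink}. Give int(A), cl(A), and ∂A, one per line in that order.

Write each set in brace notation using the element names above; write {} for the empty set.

open subsets of A: {}; so int(A) = {}
closure: X∖int(X∖A) = X∖{gold} = {red,blue,green,gray,pink,teal}
∂A = {red,blue,green,gray,pink,teal} minus {} = {red,blue,green,gray,pink,teal}

int(A) = {}
cl(A)  = {red,blue,green,gray,pink,teal}
∂A     = {red,blue,green,gray,pink,teal}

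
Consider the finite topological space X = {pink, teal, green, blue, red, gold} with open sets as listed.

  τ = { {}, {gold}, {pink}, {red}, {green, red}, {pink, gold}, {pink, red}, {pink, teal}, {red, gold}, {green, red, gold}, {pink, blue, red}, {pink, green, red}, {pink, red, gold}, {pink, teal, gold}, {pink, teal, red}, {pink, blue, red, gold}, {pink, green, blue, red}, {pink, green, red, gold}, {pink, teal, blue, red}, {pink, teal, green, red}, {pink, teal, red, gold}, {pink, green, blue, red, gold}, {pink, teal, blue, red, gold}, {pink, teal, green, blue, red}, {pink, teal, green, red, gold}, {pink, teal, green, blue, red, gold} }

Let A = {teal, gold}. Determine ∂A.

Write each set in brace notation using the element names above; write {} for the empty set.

{teal}

opens ⊆ A: {}, {gold}; union → int = {gold}
complement {pink, green, blue, red}; its interior {pink, green, blue, red}; cl(A) = X∖{pink, green, blue, red} = {teal, gold}
boundary = {teal, gold} ∖ {gold} = {teal}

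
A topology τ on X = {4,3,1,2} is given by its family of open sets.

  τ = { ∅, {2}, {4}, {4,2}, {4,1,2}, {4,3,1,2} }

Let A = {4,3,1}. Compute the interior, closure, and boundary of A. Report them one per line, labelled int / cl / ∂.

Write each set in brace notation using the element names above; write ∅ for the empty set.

open subsets of A: ∅, {4}; so int(A) = {4}
closure: X∖int(X∖A) = X∖{2} = {4,3,1}
∂A = {4,3,1} minus {4} = {3,1}

int(A) = {4}
cl(A)  = {4,3,1}
∂A     = {3,1}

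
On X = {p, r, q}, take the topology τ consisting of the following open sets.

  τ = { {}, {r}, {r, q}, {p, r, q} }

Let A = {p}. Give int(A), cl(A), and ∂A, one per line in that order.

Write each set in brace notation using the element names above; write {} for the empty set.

opens ⊆ A: {}; union → int = {}
complement {r, q}; its interior {r, q}; cl(A) = X∖{r, q} = {p}
boundary = {p} ∖ {} = {p}

int(A) = {}
cl(A)  = {p}
∂A     = {p}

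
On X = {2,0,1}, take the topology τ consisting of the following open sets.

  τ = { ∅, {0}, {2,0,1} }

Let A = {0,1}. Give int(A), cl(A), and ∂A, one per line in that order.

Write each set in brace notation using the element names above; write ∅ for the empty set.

int(A) = {0}
cl(A)  = {2,0,1}
∂A     = {2,1}

opens ⊆ A: ∅, {0}; union → int = {0}
complement {2}; its interior ∅; cl(A) = X∖∅ = {2,0,1}
boundary = {2,0,1} ∖ {0} = {2,1}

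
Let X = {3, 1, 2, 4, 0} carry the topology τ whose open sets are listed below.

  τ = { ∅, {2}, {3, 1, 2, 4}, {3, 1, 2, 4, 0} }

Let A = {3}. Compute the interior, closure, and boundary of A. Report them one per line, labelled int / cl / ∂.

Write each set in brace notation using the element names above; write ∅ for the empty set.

interior: largest open inside A is ∅ (from ∅)
cl via duality: int({1, 2, 4, 0}) = {2}, so X∖{2} = {3, 1, 4, 0}
cl∖int = {3, 1, 4, 0}

int(A) = ∅
cl(A)  = {3, 1, 4, 0}
∂A     = {3, 1, 4, 0}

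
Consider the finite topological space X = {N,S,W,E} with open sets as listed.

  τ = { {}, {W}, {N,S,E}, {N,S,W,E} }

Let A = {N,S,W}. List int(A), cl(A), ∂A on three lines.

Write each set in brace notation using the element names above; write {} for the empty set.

int(A) = {W}
cl(A)  = {N,S,W,E}
∂A     = {N,S,E}

interior: largest open inside A is {W} (from {}, {W})
cl via duality: int({E}) = {}, so X∖{} = {N,S,W,E}
cl∖int = {N,S,E}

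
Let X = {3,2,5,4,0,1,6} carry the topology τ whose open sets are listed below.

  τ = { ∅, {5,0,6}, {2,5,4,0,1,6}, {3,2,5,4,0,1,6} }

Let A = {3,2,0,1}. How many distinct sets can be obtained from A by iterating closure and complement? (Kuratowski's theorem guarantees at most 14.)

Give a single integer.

4

complement {5,4,6}; its interior ∅; cl(A) = X∖∅ = {3,2,5,4,0,1,6}
With k = closure, c = complement:
  1. A     = {3,2,0,1}
  2. kA    = {3,2,5,4,0,1,6}
  3. cA    = {5,4,6}
  4. ckA   = ∅
k, c of each give nothing new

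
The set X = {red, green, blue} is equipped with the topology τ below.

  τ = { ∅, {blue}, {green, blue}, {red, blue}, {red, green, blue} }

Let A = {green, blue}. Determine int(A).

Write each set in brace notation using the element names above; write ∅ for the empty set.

U open, U⊆A: ∅, {blue}, {green, blue}. int(A) = ⋃ = {green, blue}

{green, blue}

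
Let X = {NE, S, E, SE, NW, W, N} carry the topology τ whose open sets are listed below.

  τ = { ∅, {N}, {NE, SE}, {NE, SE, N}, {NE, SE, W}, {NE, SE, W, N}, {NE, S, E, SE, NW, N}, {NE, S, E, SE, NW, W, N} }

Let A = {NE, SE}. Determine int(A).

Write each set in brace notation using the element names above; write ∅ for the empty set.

{NE, SE}

interior: largest open inside A is {NE, SE} (from ∅, {NE, SE})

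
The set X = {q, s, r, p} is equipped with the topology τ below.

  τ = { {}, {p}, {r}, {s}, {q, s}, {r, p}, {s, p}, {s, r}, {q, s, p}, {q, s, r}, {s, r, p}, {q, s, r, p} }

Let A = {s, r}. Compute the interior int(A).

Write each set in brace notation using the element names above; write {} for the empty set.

opens ⊆ A: {}, {r}, {s}, {s, r}; union → int = {s, r}

{s, r}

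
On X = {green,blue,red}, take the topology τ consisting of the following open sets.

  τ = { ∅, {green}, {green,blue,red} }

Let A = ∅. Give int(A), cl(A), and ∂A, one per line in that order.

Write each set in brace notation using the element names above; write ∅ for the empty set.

int(A) = ∅
cl(A)  = ∅
∂A     = ∅

U open, U⊆A: ∅. int(A) = ⋃ = ∅
X∖A={green,blue,red}, int(X∖A)={green,blue,red}, hence cl(A)=∅
∂A: remove int from cl → ∅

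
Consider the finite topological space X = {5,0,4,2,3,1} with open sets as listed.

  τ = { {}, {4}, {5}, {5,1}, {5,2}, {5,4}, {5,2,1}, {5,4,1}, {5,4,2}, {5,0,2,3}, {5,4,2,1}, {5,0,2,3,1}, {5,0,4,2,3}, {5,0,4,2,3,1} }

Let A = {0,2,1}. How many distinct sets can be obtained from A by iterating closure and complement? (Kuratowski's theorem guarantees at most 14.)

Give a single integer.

cl via duality: int({5,4,3}) = {5,4}, so X∖{5,4} = {0,2,3,1}
Write k for closure, c for complement:
  1. A     = {0,2,1}
  2. kA    = {0,2,3,1}
  3. cA    = {5,4,3}
  4. ckA   = {5,4}
  5. kcA   = {5,0,4,2,3,1}
  6. ckcA  = {}
applying k or c yields no new set

6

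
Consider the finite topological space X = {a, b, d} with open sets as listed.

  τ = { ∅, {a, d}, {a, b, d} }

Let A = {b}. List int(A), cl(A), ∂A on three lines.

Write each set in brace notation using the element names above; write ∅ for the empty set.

U open, U⊆A: ∅. int(A) = ⋃ = ∅
X∖A={a, d}, int(X∖A)={a, d}, hence cl(A)={b}
∂A: remove int from cl → {b}

int(A) = ∅
cl(A)  = {b}
∂A     = {b}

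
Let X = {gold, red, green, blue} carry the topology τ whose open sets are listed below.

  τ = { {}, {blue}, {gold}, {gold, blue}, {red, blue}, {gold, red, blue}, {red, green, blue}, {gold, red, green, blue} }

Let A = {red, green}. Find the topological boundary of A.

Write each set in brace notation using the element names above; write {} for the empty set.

open subsets of A: {}; so int(A) = {}
closure: X∖int(X∖A) = X∖{gold, blue} = {red, green}
∂A = {red, green} minus {} = {red, green}

{red, green}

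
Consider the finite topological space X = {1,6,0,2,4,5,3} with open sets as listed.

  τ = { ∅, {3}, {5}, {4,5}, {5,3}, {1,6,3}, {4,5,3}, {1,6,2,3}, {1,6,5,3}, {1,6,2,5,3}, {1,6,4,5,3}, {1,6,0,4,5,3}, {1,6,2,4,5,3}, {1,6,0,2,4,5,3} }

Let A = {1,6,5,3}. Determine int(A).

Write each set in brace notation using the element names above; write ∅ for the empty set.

{1,6,5,3}

opens ⊆ A: ∅, {5}, {3}, {5,3}, {1,6,3}, {1,6,5,3}; union → int = {1,6,5,3}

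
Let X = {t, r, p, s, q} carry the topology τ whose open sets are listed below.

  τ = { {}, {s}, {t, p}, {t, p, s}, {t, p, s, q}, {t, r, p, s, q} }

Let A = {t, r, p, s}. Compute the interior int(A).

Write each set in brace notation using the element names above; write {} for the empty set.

U open, U⊆A: {}, {s}, {t, p}, {t, p, s}. int(A) = ⋃ = {t, p, s}

{t, p, s}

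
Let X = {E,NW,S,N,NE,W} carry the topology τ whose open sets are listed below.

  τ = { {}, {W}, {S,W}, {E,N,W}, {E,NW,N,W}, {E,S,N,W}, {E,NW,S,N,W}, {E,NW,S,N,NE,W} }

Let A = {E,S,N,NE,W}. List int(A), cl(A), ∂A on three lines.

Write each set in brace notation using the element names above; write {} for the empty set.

int(A) = {E,S,N,W}
cl(A)  = {E,NW,S,N,NE,W}
∂A     = {NW,NE}

interior: largest open inside A is {E,S,N,W} (from {}, {W}, {S,W}, {E,N,W}, {E,S,N,W})
cl via duality: int({NW}) = {}, so X∖{} = {E,NW,S,N,NE,W}
cl∖int = {NW,NE}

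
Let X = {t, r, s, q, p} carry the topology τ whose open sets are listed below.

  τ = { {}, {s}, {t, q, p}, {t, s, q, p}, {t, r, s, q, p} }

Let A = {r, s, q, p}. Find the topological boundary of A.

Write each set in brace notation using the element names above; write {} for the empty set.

open subsets of A: {}, {s}; so int(A) = {s}
closure: X∖int(X∖A) = X∖{} = {t, r, s, q, p}
∂A = {t, r, s, q, p} minus {s} = {t, r, q, p}

{t, r, q, p}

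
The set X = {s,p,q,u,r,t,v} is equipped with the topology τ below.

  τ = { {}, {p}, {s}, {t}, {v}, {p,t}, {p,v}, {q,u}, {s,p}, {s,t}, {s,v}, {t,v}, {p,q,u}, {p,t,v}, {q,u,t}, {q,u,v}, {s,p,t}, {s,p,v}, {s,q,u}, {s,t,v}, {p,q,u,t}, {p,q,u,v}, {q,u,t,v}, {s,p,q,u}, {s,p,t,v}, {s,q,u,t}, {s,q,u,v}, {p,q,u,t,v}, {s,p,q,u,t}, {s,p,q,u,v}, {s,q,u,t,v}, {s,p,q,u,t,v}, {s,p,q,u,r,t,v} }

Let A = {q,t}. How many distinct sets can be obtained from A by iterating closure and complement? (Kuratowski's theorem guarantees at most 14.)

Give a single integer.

X∖A={s,p,u,r,v}, int(X∖A)={s,p,v}, hence cl(A)={q,u,r,t}
Orbit (k=closure, c=complement):
  1. A     = {q,t}
  2. kA    = {q,u,r,t}
  3. cA    = {s,p,u,r,v}
  4. ckA   = {s,p,v}
  5. kcA   = {s,p,q,u,r,v}
  6. kckA  = {s,p,r,v}
  7. ckcA  = {t}
  8. ckckA = {q,u,t}
  9. kckcA = {r,t}
  10. ckckcA = {s,p,q,u,v}
(closed under both — stop)

10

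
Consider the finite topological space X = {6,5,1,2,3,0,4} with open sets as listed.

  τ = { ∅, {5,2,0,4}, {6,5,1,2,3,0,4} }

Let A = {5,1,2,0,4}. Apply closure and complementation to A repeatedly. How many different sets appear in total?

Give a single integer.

6

closure: X∖int(X∖A) = X∖∅ = {6,5,1,2,3,0,4}
Let k=closure and c=complement:
  1. A     = {5,1,2,0,4}
  2. kA    = {6,5,1,2,3,0,4}
  3. cA    = {6,3}
  4. ckA   = ∅
  5. kcA   = {6,1,3}
  6. ckcA  = {5,2,0,4}
— saturated at 6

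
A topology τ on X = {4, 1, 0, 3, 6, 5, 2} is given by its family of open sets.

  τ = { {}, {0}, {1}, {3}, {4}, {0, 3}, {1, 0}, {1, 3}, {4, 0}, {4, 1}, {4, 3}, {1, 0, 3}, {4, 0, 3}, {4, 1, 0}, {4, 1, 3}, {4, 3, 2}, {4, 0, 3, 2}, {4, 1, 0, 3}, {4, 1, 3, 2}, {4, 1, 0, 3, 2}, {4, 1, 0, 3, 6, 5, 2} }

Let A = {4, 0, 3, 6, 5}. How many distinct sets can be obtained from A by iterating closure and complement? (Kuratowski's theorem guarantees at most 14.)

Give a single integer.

8

closure: X∖int(X∖A) = X∖{1} = {4, 0, 3, 6, 5, 2}
Let k=closure and c=complement:
  1. A     = {4, 0, 3, 6, 5}
  2. kA    = {4, 0, 3, 6, 5, 2}
  3. cA    = {1, 2}
  4. ckA   = {1}
  5. kcA   = {1, 6, 5, 2}
  6. kckA  = {1, 6, 5}
  7. ckcA  = {4, 0, 3}
  8. ckckA = {4, 0, 3, 2}
— saturated at 8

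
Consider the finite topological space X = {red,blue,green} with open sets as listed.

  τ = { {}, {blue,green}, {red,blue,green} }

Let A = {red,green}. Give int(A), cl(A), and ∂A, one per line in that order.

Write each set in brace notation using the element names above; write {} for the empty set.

int(A) = {}
cl(A)  = {red,blue,green}
∂A     = {red,blue,green}

interior: largest open inside A is {} (from {})
cl via duality: int({blue}) = {}, so X∖{} = {red,blue,green}
cl∖int = {red,blue,green}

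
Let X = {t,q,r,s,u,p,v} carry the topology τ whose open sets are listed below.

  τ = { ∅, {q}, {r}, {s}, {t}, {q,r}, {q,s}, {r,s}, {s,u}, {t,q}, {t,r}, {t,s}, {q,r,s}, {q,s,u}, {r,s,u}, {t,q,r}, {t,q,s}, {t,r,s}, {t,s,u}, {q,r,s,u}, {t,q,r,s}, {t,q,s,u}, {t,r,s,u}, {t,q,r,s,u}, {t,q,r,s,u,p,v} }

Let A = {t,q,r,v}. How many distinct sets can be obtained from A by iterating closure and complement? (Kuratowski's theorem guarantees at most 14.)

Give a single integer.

complement {s,u,p}; its interior {s,u}; cl(A) = X∖{s,u} = {t,q,r,p,v}
With k = closure, c = complement:
  1. A     = {t,q,r,v}
  2. kA    = {t,q,r,p,v}
  3. cA    = {s,u,p}
  4. ckA   = {s,u}
  5. kcA   = {s,u,p,v}
  6. ckcA  = {t,q,r}
k, c of each give nothing new

6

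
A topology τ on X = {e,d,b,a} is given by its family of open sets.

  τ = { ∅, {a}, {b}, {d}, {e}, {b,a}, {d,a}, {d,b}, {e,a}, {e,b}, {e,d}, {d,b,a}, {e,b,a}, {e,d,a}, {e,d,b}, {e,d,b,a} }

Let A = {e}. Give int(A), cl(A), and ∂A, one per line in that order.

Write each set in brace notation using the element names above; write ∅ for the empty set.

int(A) = {e}
cl(A)  = {e}
∂A     = ∅

opens ⊆ A: ∅, {e}; union → int = {e}
complement {d,b,a}; its interior {d,b,a}; cl(A) = X∖{d,b,a} = {e}
boundary = {e} ∖ {e} = ∅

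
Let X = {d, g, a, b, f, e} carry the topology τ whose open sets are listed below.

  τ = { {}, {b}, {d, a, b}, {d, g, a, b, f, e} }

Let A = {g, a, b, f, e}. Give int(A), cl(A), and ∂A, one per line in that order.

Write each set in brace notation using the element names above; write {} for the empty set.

int(A) = {b}
cl(A)  = {d, g, a, b, f, e}
∂A     = {d, g, a, f, e}

interior: largest open inside A is {b} (from {}, {b})
cl via duality: int({d}) = {}, so X∖{} = {d, g, a, b, f, e}
cl∖int = {d, g, a, f, e}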